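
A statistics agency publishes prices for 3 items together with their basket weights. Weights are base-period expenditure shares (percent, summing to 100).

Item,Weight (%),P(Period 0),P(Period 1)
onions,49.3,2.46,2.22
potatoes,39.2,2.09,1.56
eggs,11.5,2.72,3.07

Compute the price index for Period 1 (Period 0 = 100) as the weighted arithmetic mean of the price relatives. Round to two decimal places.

86.73

onions: 49.3 × (2.22/2.46) = 49.3 × 0.902439 = 44.4902
potatoes: 39.2 × (1.56/2.09) = 39.2 × 0.746411 = 29.2593
eggs: 11.5 × (3.07/2.72) = 11.5 × 1.128676 = 12.9798
Index = Σ wᵢ·(p₁ᵢ/p₀ᵢ) = 44.4902 + 29.2593 + 12.9798 = 86.7294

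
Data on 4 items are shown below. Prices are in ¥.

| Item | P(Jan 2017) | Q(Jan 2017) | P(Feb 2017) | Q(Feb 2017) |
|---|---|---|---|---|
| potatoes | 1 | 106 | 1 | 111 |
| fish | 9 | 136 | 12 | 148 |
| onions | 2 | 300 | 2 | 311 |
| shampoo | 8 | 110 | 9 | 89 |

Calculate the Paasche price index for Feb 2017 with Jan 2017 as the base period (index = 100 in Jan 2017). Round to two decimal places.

Paasche price index uses current-period quantities as weights.
ΣP(Feb 2017)·Q(Feb 2017) = 1×111 + 12×148 + 2×311 + 9×89 = 111 + 1776 + 622 + 801 = 3310
ΣP(Jan 2017)·Q(Feb 2017) = 1×111 + 9×148 + 2×311 + 8×89 = 111 + 1332 + 622 + 712 = 2777
Index = 3310 / 2777 × 100 = 119.1934

119.19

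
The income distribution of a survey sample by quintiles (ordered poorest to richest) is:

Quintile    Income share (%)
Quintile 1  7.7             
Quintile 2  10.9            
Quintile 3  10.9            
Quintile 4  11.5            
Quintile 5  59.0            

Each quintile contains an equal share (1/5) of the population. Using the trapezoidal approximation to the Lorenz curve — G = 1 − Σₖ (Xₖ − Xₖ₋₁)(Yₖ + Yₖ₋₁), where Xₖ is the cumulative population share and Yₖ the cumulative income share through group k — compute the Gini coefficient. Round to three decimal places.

Cumulative income shares Yₖ: 0.0770, 0.1860, 0.2950, 0.4100, 1.0000
Σ (Xₖ−Xₖ₋₁)(Yₖ+Yₖ₋₁) = (1/5)(0.0770+0.0000) + (1/5)(0.1860+0.0770) + (1/5)(0.2950+0.1860) + (1/5)(0.4100+0.2950) + (1/5)(1.0000+0.4100)
  = 0.0154 + 0.0526 + 0.0962 + 0.1410 + 0.2820 = 0.5872
G = 1 − 0.5872 = 0.4128

0.413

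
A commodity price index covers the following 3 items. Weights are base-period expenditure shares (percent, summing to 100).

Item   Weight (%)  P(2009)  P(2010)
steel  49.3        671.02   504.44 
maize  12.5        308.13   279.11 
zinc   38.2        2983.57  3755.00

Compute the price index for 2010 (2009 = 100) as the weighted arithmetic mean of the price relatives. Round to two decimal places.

96.46

steel: 49.3 × (504.44/671.02) = 49.3 × 0.751751 = 37.0613
maize: 12.5 × (279.11/308.13) = 12.5 × 0.905819 = 11.3227
zinc: 38.2 × (3755.00/2983.57) = 38.2 × 1.258559 = 48.0770
Index = Σ wᵢ·(p₁ᵢ/p₀ᵢ) = 37.0613 + 11.3227 + 48.0770 = 96.4610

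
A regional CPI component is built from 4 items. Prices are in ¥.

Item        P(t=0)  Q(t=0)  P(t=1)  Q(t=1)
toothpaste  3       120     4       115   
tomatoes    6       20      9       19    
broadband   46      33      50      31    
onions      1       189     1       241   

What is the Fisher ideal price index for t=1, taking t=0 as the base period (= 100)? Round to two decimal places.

Laspeyres component (base-period weights):
ΣP(t=1)Q(t=0) = 4×120 + 9×20 + 50×33 + 1×189 = 480 + 180 + 1650 + 189 = 2499
ΣP(t=0)Q(t=0) = 3×120 + 6×20 + 46×33 + 1×189 = 360 + 120 + 1518 + 189 = 2187
L = 2499 / 2187 × 100 = 114.2661
Paasche component (current-period weights):
ΣP(t=1)Q(t=1) = 4×115 + 9×19 + 50×31 + 1×241 = 460 + 171 + 1550 + 241 = 2422
ΣP(t=0)Q(t=1) = 3×115 + 6×19 + 46×31 + 1×241 = 345 + 114 + 1426 + 241 = 2126
P = 2422 / 2126 × 100 = 113.9229
Fisher = √(L × P) = √(114.2661 × 113.9229) = 114.0944

114.09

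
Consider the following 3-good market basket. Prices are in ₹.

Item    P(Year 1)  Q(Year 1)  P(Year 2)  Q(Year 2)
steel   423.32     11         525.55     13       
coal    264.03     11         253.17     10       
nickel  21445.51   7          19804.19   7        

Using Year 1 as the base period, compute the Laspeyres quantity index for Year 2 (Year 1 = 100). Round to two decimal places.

Laspeyres quantity index uses base-period prices as weights.
ΣP(Year 1)·Q(Year 2) = 423.32×13 + 264.03×10 + 21445.51×7 = 5503.16 + 2640.3 + 150118.57 = 158262.03
ΣP(Year 1)·Q(Year 1) = 423.32×11 + 264.03×11 + 21445.51×7 = 4656.52 + 2904.33 + 150118.57 = 157679.42
Index = 158262.03 / 157679.42 × 100 = 100.3695

100.37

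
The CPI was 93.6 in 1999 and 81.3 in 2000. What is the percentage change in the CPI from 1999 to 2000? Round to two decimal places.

-13.14%

Change = (81.3 − 93.6) / 93.6 × 100
       = -12.3 / 93.6 × 100 = -13.1410%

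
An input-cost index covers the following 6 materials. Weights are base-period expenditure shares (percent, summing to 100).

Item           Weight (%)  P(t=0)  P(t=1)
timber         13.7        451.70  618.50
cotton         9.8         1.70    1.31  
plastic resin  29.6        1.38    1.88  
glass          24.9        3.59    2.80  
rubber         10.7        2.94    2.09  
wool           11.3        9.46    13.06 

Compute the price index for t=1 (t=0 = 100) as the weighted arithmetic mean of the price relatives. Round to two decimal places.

109.26

timber: 13.7 × (618.50/451.70) = 13.7 × 1.369272 = 18.7590
cotton: 9.8 × (1.31/1.70) = 9.8 × 0.770588 = 7.5518
plastic resin: 29.6 × (1.88/1.38) = 29.6 × 1.362319 = 40.3246
glass: 24.9 × (2.80/3.59) = 24.9 × 0.779944 = 19.4206
rubber: 10.7 × (2.09/2.94) = 10.7 × 0.710884 = 7.6065
wool: 11.3 × (13.06/9.46) = 11.3 × 1.380550 = 15.6002
Index = Σ wᵢ·(p₁ᵢ/p₀ᵢ) = 18.7590 + 7.5518 + 40.3246 + 19.4206 + 7.6065 + 15.6002 = 109.2627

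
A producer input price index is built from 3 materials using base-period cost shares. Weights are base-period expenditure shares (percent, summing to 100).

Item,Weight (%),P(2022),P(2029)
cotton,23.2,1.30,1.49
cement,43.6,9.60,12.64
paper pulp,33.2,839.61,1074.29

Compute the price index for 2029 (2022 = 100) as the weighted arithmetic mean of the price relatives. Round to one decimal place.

cotton: 23.2 × (1.49/1.30) = 23.2 × 1.146154 = 26.5908
cement: 43.6 × (12.64/9.60) = 43.6 × 1.316667 = 57.4067
paper pulp: 33.2 × (1074.29/839.61) = 33.2 × 1.279511 = 42.4798
Index = Σ wᵢ·(p₁ᵢ/p₀ᵢ) = 26.5908 + 57.4067 + 42.4798 = 126.4772

126.5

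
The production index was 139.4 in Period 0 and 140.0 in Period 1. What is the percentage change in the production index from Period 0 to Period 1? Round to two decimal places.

Change = (140.0 − 139.4) / 139.4 × 100
       = 0.6 / 139.4 × 100 = 0.4304%

0.43%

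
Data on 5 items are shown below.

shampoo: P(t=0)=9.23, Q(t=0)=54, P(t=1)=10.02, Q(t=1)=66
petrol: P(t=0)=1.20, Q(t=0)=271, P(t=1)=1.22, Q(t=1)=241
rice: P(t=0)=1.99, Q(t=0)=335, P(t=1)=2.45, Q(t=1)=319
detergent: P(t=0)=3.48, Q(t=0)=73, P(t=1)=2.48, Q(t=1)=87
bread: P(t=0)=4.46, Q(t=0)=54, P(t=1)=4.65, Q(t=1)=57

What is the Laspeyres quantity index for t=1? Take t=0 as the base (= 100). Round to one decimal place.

Laspeyres quantity index uses base-period prices as weights.
ΣP(t=0)·Q(t=1) = 9.23×66 + 1.20×241 + 1.99×319 + 3.48×87 + 4.46×57 = 609.18 + 289.2 + 634.81 + 302.76 + 254.22 = 2090.17
ΣP(t=0)·Q(t=0) = 9.23×54 + 1.20×271 + 1.99×335 + 3.48×73 + 4.46×54 = 498.42 + 325.2 + 666.65 + 254.04 + 240.84 = 1985.15
Index = 2090.17 / 1985.15 × 100 = 105.2903

105.3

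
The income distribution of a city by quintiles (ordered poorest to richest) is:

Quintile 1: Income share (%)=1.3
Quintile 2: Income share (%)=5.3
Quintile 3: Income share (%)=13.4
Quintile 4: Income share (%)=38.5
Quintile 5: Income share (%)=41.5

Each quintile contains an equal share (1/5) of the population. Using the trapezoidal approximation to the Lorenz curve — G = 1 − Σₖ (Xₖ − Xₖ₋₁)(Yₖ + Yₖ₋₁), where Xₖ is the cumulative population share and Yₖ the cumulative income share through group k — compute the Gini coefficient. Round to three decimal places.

0.454

Cumulative income shares Yₖ: 0.0130, 0.0660, 0.2000, 0.5850, 1.0000
Σ (Xₖ−Xₖ₋₁)(Yₖ+Yₖ₋₁) = (1/5)(0.0130+0.0000) + (1/5)(0.0660+0.0130) + (1/5)(0.2000+0.0660) + (1/5)(0.5850+0.2000) + (1/5)(1.0000+0.5850)
  = 0.0026 + 0.0158 + 0.0532 + 0.1570 + 0.3170 = 0.5456
G = 1 − 0.5456 = 0.4544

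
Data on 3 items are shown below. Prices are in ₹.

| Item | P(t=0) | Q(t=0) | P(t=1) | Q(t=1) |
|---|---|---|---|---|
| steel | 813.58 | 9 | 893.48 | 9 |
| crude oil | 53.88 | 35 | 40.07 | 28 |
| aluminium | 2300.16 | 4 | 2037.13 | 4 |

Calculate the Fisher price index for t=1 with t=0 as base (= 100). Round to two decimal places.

Laspeyres component (base-period weights):
ΣP(t=1)Q(t=0) = 893.48×9 + 40.07×35 + 2037.13×4 = 8041.32 + 1402.45 + 8148.52 = 17592.29
ΣP(t=0)Q(t=0) = 813.58×9 + 53.88×35 + 2300.16×4 = 7322.22 + 1885.8 + 9200.64 = 18408.66
L = 17592.29 / 18408.66 × 100 = 95.5653
Paasche component (current-period weights):
ΣP(t=1)Q(t=1) = 893.48×9 + 40.07×28 + 2037.13×4 = 8041.32 + 1121.96 + 8148.52 = 17311.8
ΣP(t=0)Q(t=1) = 813.58×9 + 53.88×28 + 2300.16×4 = 7322.22 + 1508.64 + 9200.64 = 18031.5
P = 17311.8 / 18031.5 × 100 = 96.0087
Fisher = √(L × P) = √(95.5653 × 96.0087) = 95.7867

95.79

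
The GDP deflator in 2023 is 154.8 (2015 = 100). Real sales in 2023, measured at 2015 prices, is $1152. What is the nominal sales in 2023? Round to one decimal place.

Nominal = Real × (Index/100) = 1152 × (154.8/100)
        = 1152 × 1.548 = 1783.2960

1783.3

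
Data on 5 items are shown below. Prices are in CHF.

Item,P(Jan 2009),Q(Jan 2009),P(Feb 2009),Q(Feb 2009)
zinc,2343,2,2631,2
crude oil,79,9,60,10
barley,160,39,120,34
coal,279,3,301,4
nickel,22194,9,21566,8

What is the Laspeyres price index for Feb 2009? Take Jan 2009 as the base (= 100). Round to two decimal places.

Laspeyres price index uses base-period quantities as weights.
ΣP(Feb 2009)·Q(Jan 2009) = 2631×2 + 60×9 + 120×39 + 301×3 + 21566×9 = 5262 + 540 + 4680 + 903 + 194094 = 205479
ΣP(Jan 2009)·Q(Jan 2009) = 2343×2 + 79×9 + 160×39 + 279×3 + 22194×9 = 4686 + 711 + 6240 + 837 + 199746 = 212220
Index = 205479 / 212220 × 100 = 96.8236

96.82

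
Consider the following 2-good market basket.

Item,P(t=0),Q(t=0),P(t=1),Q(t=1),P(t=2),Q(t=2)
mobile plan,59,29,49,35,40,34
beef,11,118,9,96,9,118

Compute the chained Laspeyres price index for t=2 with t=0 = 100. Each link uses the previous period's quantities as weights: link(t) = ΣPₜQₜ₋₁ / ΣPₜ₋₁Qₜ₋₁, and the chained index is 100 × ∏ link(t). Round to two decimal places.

72.44

Link t=0→t=1:
ΣP(t=1)Q(t=0) = 49×29 + 9×118 = 1421 + 1062 = 2483
ΣP(t=0)Q(t=0) = 59×29 + 11×118 = 1711 + 1298 = 3009
link = 2483/3009 = 0.825191
Link t=1→t=2:
ΣP(t=2)Q(t=1) = 40×35 + 9×96 = 1400 + 864 = 2264
ΣP(t=1)Q(t=1) = 49×35 + 9×96 = 1715 + 864 = 2579
link = 2264/2579 = 0.877860
Chained index = 100 × 0.825191 × 0.877860 = 72.4402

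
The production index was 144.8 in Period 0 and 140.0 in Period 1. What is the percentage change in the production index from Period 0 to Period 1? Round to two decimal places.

Change = (140.0 − 144.8) / 144.8 × 100
       = -4.8 / 144.8 × 100 = -3.3149%

-3.31%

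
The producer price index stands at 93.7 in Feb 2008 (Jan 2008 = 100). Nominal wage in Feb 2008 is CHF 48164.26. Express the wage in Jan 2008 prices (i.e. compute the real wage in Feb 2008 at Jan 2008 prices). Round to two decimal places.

Real = Nominal ÷ (Index/100) = 48164.26 ÷ (93.7/100)
     = 48164.26 ÷ 0.937 = 51402.6254

51402.63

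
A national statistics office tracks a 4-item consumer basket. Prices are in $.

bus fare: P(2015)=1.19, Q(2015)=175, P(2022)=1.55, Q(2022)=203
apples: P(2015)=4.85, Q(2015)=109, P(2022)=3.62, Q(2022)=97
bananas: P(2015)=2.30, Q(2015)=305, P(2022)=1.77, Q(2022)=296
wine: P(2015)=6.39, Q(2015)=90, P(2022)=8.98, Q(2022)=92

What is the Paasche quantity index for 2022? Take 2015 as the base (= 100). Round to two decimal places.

100.10

Paasche quantity index uses current-period prices as weights.
ΣP(2022)·Q(2022) = 1.55×203 + 3.62×97 + 1.77×296 + 8.98×92 = 314.65 + 351.14 + 523.92 + 826.16 = 2015.87
ΣP(2022)·Q(2015) = 1.55×175 + 3.62×109 + 1.77×305 + 8.98×90 = 271.25 + 394.58 + 539.85 + 808.2 = 2013.88
Index = 2015.87 / 2013.88 × 100 = 100.0988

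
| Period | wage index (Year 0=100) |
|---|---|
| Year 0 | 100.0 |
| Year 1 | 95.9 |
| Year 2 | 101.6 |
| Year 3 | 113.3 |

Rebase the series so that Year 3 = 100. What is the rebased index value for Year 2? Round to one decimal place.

Rebased(Year 2) = 101.6 / 113.3 × 100 = 89.6734

89.7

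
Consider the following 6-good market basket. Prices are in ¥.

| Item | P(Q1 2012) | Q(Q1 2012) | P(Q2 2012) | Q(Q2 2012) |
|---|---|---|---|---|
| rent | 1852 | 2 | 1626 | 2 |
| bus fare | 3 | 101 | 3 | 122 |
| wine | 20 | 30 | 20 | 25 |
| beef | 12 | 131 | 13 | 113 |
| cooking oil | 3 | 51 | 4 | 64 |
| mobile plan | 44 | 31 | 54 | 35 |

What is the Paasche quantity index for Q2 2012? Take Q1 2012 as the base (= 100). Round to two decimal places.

99.96

Paasche quantity index uses current-period prices as weights.
ΣP(Q2 2012)·Q(Q2 2012) = 1626×2 + 3×122 + 20×25 + 13×113 + 4×64 + 54×35 = 3252 + 366 + 500 + 1469 + 256 + 1890 = 7733
ΣP(Q2 2012)·Q(Q1 2012) = 1626×2 + 3×101 + 20×30 + 13×131 + 4×51 + 54×31 = 3252 + 303 + 600 + 1703 + 204 + 1674 = 7736
Index = 7733 / 7736 × 100 = 99.9612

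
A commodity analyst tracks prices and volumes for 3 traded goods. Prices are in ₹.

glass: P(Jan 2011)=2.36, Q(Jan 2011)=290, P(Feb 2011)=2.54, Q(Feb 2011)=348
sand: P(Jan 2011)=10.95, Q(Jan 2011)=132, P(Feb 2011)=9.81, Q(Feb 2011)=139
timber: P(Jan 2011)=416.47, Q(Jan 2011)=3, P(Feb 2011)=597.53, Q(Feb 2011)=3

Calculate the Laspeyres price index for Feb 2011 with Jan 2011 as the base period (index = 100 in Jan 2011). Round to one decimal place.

Laspeyres price index uses base-period quantities as weights.
ΣP(Feb 2011)·Q(Jan 2011) = 2.54×290 + 9.81×132 + 597.53×3 = 736.6 + 1294.92 + 1792.59 = 3824.11
ΣP(Jan 2011)·Q(Jan 2011) = 2.36×290 + 10.95×132 + 416.47×3 = 684.4 + 1445.4 + 1249.41 = 3379.21
Index = 3824.11 / 3379.21 × 100 = 113.1658

113.2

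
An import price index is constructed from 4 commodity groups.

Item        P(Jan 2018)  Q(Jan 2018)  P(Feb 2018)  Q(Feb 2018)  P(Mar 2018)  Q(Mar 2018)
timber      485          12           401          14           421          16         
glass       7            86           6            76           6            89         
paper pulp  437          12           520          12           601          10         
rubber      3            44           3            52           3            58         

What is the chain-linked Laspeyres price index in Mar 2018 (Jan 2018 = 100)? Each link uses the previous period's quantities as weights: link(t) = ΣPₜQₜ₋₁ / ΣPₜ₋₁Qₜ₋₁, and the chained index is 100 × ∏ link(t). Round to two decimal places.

109.13

Link Jan 2018→Feb 2018:
ΣP(Feb 2018)Q(Jan 2018) = 401×12 + 6×86 + 520×12 + 3×44 = 4812 + 516 + 6240 + 132 = 11700
ΣP(Jan 2018)Q(Jan 2018) = 485×12 + 7×86 + 437×12 + 3×44 = 5820 + 602 + 5244 + 132 = 11798
link = 11700/11798 = 0.991694
Link Feb 2018→Mar 2018:
ΣP(Mar 2018)Q(Feb 2018) = 421×14 + 6×76 + 601×12 + 3×52 = 5894 + 456 + 7212 + 156 = 13718
ΣP(Feb 2018)Q(Feb 2018) = 401×14 + 6×76 + 520×12 + 3×52 = 5614 + 456 + 6240 + 156 = 12466
link = 13718/12466 = 1.100433
Chained index = 100 × 0.991694 × 1.100433 = 109.1292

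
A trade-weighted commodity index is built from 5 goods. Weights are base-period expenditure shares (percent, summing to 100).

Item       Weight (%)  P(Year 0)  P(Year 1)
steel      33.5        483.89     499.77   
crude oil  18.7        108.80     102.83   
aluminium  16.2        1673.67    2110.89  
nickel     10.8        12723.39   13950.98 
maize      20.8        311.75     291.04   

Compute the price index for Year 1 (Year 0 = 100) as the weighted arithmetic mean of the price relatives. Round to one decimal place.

steel: 33.5 × (499.77/483.89) = 33.5 × 1.032817 = 34.5994
crude oil: 18.7 × (102.83/108.80) = 18.7 × 0.945129 = 17.6739
aluminium: 16.2 × (2110.89/1673.67) = 16.2 × 1.261234 = 20.4320
nickel: 10.8 × (13950.98/12723.39) = 10.8 × 1.096483 = 11.8420
maize: 20.8 × (291.04/311.75) = 20.8 × 0.933569 = 19.4182
Index = Σ wᵢ·(p₁ᵢ/p₀ᵢ) = 34.5994 + 17.6739 + 20.4320 + 11.8420 + 19.4182 = 103.9655

104.0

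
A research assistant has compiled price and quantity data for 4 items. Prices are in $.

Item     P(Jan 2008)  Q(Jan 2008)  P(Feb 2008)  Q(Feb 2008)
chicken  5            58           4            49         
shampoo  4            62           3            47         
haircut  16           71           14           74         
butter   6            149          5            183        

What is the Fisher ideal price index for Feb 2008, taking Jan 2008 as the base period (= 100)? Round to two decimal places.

Laspeyres component (base-period weights):
ΣP(Feb 2008)Q(Jan 2008) = 4×58 + 3×62 + 14×71 + 5×149 = 232 + 186 + 994 + 745 = 2157
ΣP(Jan 2008)Q(Jan 2008) = 5×58 + 4×62 + 16×71 + 6×149 = 290 + 248 + 1136 + 894 = 2568
L = 2157 / 2568 × 100 = 83.9953
Paasche component (current-period weights):
ΣP(Feb 2008)Q(Feb 2008) = 4×49 + 3×47 + 14×74 + 5×183 = 196 + 141 + 1036 + 915 = 2288
ΣP(Jan 2008)Q(Feb 2008) = 5×49 + 4×47 + 16×74 + 6×183 = 245 + 188 + 1184 + 1098 = 2715
P = 2288 / 2715 × 100 = 84.2726
Fisher = √(L × P) = √(83.9953 × 84.2726) = 84.1338

84.13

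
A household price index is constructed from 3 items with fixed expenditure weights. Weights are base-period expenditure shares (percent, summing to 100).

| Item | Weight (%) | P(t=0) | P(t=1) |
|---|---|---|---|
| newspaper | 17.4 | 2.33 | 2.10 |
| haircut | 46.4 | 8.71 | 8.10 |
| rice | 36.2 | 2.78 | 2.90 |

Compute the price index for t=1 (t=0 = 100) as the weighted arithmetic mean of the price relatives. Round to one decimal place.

96.6

newspaper: 17.4 × (2.10/2.33) = 17.4 × 0.901288 = 15.6824
haircut: 46.4 × (8.10/8.71) = 46.4 × 0.929966 = 43.1504
rice: 36.2 × (2.90/2.78) = 36.2 × 1.043165 = 37.7626
Index = Σ wᵢ·(p₁ᵢ/p₀ᵢ) = 15.6824 + 43.1504 + 37.7626 = 96.5954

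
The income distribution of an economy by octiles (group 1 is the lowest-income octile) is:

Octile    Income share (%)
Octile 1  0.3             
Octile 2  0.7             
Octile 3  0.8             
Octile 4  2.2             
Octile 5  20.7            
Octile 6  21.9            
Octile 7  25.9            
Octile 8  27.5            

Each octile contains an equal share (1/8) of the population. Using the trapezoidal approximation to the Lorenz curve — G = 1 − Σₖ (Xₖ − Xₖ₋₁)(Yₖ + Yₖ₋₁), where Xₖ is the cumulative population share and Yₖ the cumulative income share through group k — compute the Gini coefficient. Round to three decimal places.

Cumulative income shares Yₖ: 0.0030, 0.0100, 0.0180, 0.0400, 0.2470, 0.4660, 0.7250, 1.0000
Σ (Xₖ−Xₖ₋₁)(Yₖ+Yₖ₋₁) = (1/8)(0.0030+0.0000) + (1/8)(0.0100+0.0030) + (1/8)(0.0180+0.0100) + (1/8)(0.0400+0.0180) + (1/8)(0.2470+0.0400) + (1/8)(0.4660+0.2470) + (1/8)(0.7250+0.4660) + (1/8)(1.0000+0.7250)
  = 0.0004 + 0.0016 + 0.0035 + 0.0072 + 0.0359 + 0.0891 + 0.1489 + 0.2156 = 0.5022
G = 1 − 0.5022 = 0.4978

0.498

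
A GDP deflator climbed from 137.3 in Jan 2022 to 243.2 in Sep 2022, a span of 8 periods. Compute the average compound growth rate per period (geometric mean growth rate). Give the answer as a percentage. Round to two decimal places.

7.41%

Growth factor = (243.2/137.3)^(1/8) = (1.771304)^(1/8) = 1.074080
Growth rate = 1.074080 − 1 = 0.074080 = 7.4080%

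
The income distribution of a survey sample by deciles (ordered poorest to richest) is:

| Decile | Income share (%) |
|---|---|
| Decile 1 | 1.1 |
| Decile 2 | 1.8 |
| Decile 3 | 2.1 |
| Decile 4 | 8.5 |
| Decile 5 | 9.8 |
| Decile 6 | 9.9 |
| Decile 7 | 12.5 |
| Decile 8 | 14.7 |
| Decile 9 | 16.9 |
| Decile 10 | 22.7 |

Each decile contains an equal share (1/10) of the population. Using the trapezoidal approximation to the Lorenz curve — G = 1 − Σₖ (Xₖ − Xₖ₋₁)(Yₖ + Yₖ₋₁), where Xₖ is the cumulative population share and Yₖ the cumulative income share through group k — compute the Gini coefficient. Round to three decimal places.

Cumulative income shares Yₖ: 0.0110, 0.0290, 0.0500, 0.1350, 0.2330, 0.3320, 0.4570, 0.6040, 0.7730, 1.0000
Σ (Xₖ−Xₖ₋₁)(Yₖ+Yₖ₋₁) = (1/10)(0.0110+0.0000) + (1/10)(0.0290+0.0110) + (1/10)(0.0500+0.0290) + (1/10)(0.1350+0.0500) + (1/10)(0.2330+0.1350) + (1/10)(0.3320+0.2330) + (1/10)(0.4570+0.3320) + (1/10)(0.6040+0.4570) + (1/10)(0.7730+0.6040) + (1/10)(1.0000+0.7730)
  = 0.0011 + 0.0040 + 0.0079 + 0.0185 + 0.0368 + 0.0565 + 0.0789 + 0.1061 + 0.1377 + 0.1773 = 0.6248
G = 1 − 0.6248 = 0.3752

0.375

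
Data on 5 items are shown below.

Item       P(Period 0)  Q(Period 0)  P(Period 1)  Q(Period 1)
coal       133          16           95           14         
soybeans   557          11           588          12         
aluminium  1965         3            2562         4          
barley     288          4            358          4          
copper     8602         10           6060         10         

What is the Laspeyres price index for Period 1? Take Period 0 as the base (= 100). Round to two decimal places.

76.69

Laspeyres price index uses base-period quantities as weights.
ΣP(Period 1)·Q(Period 0) = 95×16 + 588×11 + 2562×3 + 358×4 + 6060×10 = 1520 + 6468 + 7686 + 1432 + 60600 = 77706
ΣP(Period 0)·Q(Period 0) = 133×16 + 557×11 + 1965×3 + 288×4 + 8602×10 = 2128 + 6127 + 5895 + 1152 + 86020 = 101322
Index = 77706 / 101322 × 100 = 76.6921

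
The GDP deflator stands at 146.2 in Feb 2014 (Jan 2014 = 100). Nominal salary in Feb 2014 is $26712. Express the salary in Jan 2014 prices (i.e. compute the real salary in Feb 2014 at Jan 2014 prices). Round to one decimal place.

18270.9

Real = Nominal ÷ (Index/100) = 26712 ÷ (146.2/100)
     = 26712 ÷ 1.462 = 18270.8618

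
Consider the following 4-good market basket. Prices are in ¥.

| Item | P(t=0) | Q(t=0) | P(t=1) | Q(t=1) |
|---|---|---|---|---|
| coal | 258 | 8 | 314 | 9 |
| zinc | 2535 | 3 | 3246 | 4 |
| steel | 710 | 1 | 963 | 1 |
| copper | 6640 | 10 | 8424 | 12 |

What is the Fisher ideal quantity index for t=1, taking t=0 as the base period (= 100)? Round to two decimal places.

120.94

Laspeyres component (base-period weights):
ΣP(t=0)Q(t=1) = 258×9 + 2535×4 + 710×1 + 6640×12 = 2322 + 10140 + 710 + 79680 = 92852
ΣP(t=0)Q(t=0) = 258×8 + 2535×3 + 710×1 + 6640×10 = 2064 + 7605 + 710 + 66400 = 76779
L = 92852 / 76779 × 100 = 120.9341
Paasche component (current-period weights):
ΣP(t=1)Q(t=1) = 314×9 + 3246×4 + 963×1 + 8424×12 = 2826 + 12984 + 963 + 101088 = 117861
ΣP(t=1)Q(t=0) = 314×8 + 3246×3 + 963×1 + 8424×10 = 2512 + 9738 + 963 + 84240 = 97453
P = 117861 / 97453 × 100 = 120.9414
Fisher = √(L × P) = √(120.9341 × 120.9414) = 120.9377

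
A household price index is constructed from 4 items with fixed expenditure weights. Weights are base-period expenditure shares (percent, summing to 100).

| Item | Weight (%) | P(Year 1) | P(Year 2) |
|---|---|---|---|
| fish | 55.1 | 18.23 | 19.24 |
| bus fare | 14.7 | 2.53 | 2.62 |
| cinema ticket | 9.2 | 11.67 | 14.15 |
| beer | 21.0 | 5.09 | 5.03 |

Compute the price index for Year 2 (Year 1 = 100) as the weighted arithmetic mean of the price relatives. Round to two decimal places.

105.28

fish: 55.1 × (19.24/18.23) = 55.1 × 1.055403 = 58.1527
bus fare: 14.7 × (2.62/2.53) = 14.7 × 1.035573 = 15.2229
cinema ticket: 9.2 × (14.15/11.67) = 9.2 × 1.212511 = 11.1551
beer: 21.0 × (5.03/5.09) = 21.0 × 0.988212 = 20.7525
Index = Σ wᵢ·(p₁ᵢ/p₀ᵢ) = 58.1527 + 15.2229 + 11.1551 + 20.7525 = 105.2832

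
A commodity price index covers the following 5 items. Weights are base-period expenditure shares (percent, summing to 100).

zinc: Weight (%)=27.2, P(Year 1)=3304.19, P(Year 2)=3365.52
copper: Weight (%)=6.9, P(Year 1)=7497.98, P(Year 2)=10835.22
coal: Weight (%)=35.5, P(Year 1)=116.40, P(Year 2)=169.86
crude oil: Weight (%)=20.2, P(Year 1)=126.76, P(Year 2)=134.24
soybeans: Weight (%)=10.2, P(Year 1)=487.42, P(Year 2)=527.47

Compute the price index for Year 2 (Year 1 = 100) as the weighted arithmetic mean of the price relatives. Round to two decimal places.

zinc: 27.2 × (3365.52/3304.19) = 27.2 × 1.018561 = 27.7049
copper: 6.9 × (10835.22/7497.98) = 6.9 × 1.445085 = 9.9711
coal: 35.5 × (169.86/116.40) = 35.5 × 1.459278 = 51.8044
crude oil: 20.2 × (134.24/126.76) = 20.2 × 1.059009 = 21.3920
soybeans: 10.2 × (527.47/487.42) = 10.2 × 1.082167 = 11.0381
Index = Σ wᵢ·(p₁ᵢ/p₀ᵢ) = 27.7049 + 9.9711 + 51.8044 + 21.3920 + 11.0381 = 121.9104

121.91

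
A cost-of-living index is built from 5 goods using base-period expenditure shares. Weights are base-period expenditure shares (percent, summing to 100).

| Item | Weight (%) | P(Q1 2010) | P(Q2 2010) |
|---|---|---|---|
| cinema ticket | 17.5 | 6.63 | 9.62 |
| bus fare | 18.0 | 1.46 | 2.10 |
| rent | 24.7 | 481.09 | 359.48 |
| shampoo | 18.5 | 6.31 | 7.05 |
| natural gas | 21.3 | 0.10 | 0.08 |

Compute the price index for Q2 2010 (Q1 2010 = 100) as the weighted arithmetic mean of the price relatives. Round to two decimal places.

cinema ticket: 17.5 × (9.62/6.63) = 17.5 × 1.450980 = 25.3922
bus fare: 18.0 × (2.10/1.46) = 18.0 × 1.438356 = 25.8904
rent: 24.7 × (359.48/481.09) = 24.7 × 0.747220 = 18.4563
shampoo: 18.5 × (7.05/6.31) = 18.5 × 1.117274 = 20.6696
natural gas: 21.3 × (0.08/0.10) = 21.3 × 0.800000 = 17.0400
Index = Σ wᵢ·(p₁ᵢ/p₀ᵢ) = 25.3922 + 25.8904 + 18.4563 + 20.6696 + 17.0400 = 107.4485

107.45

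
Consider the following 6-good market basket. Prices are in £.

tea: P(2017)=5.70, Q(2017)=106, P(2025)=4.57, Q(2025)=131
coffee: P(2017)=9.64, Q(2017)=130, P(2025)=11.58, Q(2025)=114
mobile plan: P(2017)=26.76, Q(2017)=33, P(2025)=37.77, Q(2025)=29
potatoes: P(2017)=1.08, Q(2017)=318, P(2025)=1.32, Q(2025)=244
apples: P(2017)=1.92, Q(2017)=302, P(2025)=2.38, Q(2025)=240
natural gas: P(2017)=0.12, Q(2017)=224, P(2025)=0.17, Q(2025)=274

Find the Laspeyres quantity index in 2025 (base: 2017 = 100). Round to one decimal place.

Laspeyres quantity index uses base-period prices as weights.
ΣP(2017)·Q(2025) = 5.70×131 + 9.64×114 + 26.76×29 + 1.08×244 + 1.92×240 + 0.12×274 = 746.7 + 1098.96 + 776.04 + 263.52 + 460.8 + 32.88 = 3378.9
ΣP(2017)·Q(2017) = 5.70×106 + 9.64×130 + 26.76×33 + 1.08×318 + 1.92×302 + 0.12×224 = 604.2 + 1253.2 + 883.08 + 343.44 + 579.84 + 26.88 = 3690.64
Index = 3378.9 / 3690.64 × 100 = 91.5532

91.6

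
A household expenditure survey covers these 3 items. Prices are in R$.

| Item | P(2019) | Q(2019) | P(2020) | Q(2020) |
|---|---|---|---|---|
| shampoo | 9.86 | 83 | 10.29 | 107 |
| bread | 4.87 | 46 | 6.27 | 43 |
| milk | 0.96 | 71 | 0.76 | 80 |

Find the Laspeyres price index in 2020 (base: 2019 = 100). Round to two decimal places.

107.73

Laspeyres price index uses base-period quantities as weights.
ΣP(2020)·Q(2019) = 10.29×83 + 6.27×46 + 0.76×71 = 854.07 + 288.42 + 53.96 = 1196.45
ΣP(2019)·Q(2019) = 9.86×83 + 4.87×46 + 0.96×71 = 818.38 + 224.02 + 68.16 = 1110.56
Index = 1196.45 / 1110.56 × 100 = 107.7339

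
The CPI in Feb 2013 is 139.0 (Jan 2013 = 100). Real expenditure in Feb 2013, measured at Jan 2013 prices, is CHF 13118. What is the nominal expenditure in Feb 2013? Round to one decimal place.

18234.0

Nominal = Real × (Index/100) = 13118 × (139.0/100)
        = 13118 × 1.390 = 18234.0200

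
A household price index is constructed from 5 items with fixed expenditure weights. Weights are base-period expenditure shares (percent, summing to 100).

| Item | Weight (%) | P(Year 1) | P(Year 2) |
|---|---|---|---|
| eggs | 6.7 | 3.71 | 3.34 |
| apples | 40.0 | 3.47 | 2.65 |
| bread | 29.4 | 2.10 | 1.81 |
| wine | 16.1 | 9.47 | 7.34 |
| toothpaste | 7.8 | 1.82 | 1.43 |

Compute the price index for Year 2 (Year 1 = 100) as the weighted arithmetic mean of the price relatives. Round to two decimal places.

eggs: 6.7 × (3.34/3.71) = 6.7 × 0.900270 = 6.0318
apples: 40.0 × (2.65/3.47) = 40.0 × 0.763689 = 30.5476
bread: 29.4 × (1.81/2.10) = 29.4 × 0.861905 = 25.3400
wine: 16.1 × (7.34/9.47) = 16.1 × 0.775079 = 12.4788
toothpaste: 7.8 × (1.43/1.82) = 7.8 × 0.785714 = 6.1286
Index = Σ wᵢ·(p₁ᵢ/p₀ᵢ) = 6.0318 + 30.5476 + 25.3400 + 12.4788 + 6.1286 = 80.5267

80.53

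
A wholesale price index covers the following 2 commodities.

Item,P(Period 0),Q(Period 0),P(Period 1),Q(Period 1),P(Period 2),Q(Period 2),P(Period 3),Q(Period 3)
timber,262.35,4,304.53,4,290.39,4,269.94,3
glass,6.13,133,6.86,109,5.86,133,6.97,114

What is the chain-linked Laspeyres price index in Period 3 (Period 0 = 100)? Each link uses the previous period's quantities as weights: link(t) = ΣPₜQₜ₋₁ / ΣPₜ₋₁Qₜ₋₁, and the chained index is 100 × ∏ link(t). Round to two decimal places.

Link Period 0→Period 1:
ΣP(Period 1)Q(Period 0) = 304.53×4 + 6.86×133 = 1218.12 + 912.38 = 2130.5
ΣP(Period 0)Q(Period 0) = 262.35×4 + 6.13×133 = 1049.4 + 815.29 = 1864.69
link = 2130.5/1864.69 = 1.142549
Link Period 1→Period 2:
ΣP(Period 2)Q(Period 1) = 290.39×4 + 5.86×109 = 1161.56 + 638.74 = 1800.3
ΣP(Period 1)Q(Period 1) = 304.53×4 + 6.86×109 = 1218.12 + 747.74 = 1965.86
link = 1800.3/1965.86 = 0.915782
Link Period 2→Period 3:
ΣP(Period 3)Q(Period 2) = 269.94×4 + 6.97×133 = 1079.76 + 927.01 = 2006.77
ΣP(Period 2)Q(Period 2) = 290.39×4 + 5.86×133 = 1161.56 + 779.38 = 1940.94
link = 2006.77/1940.94 = 1.033917
Chained index = 100 × 1.142549 × 0.915782 × 1.033917 = 108.1814

108.18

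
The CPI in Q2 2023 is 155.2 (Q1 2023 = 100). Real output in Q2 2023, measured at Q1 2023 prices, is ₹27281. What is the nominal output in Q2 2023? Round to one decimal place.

42340.1

Nominal = Real × (Index/100) = 27281 × (155.2/100)
        = 27281 × 1.552 = 42340.1120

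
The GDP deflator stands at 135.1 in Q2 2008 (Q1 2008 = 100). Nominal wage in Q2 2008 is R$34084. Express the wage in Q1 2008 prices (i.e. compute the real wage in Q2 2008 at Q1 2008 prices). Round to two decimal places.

25228.72

Real = Nominal ÷ (Index/100) = 34084 ÷ (135.1/100)
     = 34084 ÷ 1.351 = 25228.7195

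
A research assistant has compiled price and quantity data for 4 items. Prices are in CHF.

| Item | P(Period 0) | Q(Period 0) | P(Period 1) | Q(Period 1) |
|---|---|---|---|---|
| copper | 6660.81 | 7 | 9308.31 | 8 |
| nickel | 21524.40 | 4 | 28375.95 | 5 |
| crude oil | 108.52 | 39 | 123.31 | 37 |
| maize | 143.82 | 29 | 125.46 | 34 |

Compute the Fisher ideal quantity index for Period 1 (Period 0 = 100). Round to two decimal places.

Laspeyres component (base-period weights):
ΣP(Period 0)Q(Period 1) = 6660.81×8 + 21524.40×5 + 108.52×37 + 143.82×34 = 53286.48 + 107622 + 4015.24 + 4889.88 = 169813.6
ΣP(Period 0)Q(Period 0) = 6660.81×7 + 21524.40×4 + 108.52×39 + 143.82×29 = 46625.67 + 86097.6 + 4232.28 + 4170.78 = 141126.33
L = 169813.6 / 141126.33 × 100 = 120.3274
Paasche component (current-period weights):
ΣP(Period 1)Q(Period 1) = 9308.31×8 + 28375.95×5 + 123.31×37 + 125.46×34 = 74466.48 + 141879.75 + 4562.47 + 4265.64 = 225174.34
ΣP(Period 1)Q(Period 0) = 9308.31×7 + 28375.95×4 + 123.31×39 + 125.46×29 = 65158.17 + 113503.8 + 4809.09 + 3638.34 = 187109.4
P = 225174.34 / 187109.4 × 100 = 120.3437
Fisher = √(L × P) = √(120.3274 × 120.3437) = 120.3355

120.34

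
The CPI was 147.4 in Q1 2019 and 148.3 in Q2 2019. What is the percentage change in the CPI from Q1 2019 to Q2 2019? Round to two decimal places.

Change = (148.3 − 147.4) / 147.4 × 100
       = 0.9 / 147.4 × 100 = 0.6106%

0.61%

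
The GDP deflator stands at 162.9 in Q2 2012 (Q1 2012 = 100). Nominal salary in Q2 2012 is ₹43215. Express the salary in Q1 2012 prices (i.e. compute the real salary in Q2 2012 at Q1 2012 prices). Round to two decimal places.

26528.55

Real = Nominal ÷ (Index/100) = 43215 ÷ (162.9/100)
     = 43215 ÷ 1.629 = 26528.5451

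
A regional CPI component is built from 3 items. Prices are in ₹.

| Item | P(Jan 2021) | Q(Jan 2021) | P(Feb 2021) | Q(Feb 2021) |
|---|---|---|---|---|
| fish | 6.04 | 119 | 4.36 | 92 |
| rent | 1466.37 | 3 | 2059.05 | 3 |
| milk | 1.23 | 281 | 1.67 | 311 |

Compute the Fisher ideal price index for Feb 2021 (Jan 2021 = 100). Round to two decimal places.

Laspeyres component (base-period weights):
ΣP(Feb 2021)Q(Jan 2021) = 4.36×119 + 2059.05×3 + 1.67×281 = 518.84 + 6177.15 + 469.27 = 7165.26
ΣP(Jan 2021)Q(Jan 2021) = 6.04×119 + 1466.37×3 + 1.23×281 = 718.76 + 4399.11 + 345.63 = 5463.5
L = 7165.26 / 5463.5 × 100 = 131.1478
Paasche component (current-period weights):
ΣP(Feb 2021)Q(Feb 2021) = 4.36×92 + 2059.05×3 + 1.67×311 = 401.12 + 6177.15 + 519.37 = 7097.64
ΣP(Jan 2021)Q(Feb 2021) = 6.04×92 + 1466.37×3 + 1.23×311 = 555.68 + 4399.11 + 382.53 = 5337.32
P = 7097.64 / 5337.32 × 100 = 132.9813
Fisher = √(L × P) = √(131.1478 × 132.9813) = 132.0614

132.06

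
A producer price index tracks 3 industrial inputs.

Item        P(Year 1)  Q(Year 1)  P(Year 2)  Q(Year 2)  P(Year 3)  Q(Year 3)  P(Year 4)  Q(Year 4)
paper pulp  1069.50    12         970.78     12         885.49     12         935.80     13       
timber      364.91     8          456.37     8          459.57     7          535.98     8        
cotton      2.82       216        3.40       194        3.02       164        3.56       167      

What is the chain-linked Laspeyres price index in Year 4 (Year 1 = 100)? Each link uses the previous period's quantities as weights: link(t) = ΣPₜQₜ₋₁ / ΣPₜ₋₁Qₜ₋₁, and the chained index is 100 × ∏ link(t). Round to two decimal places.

Link Year 1→Year 2:
ΣP(Year 2)Q(Year 1) = 970.78×12 + 456.37×8 + 3.40×216 = 11649.36 + 3650.96 + 734.4 = 16034.72
ΣP(Year 1)Q(Year 1) = 1069.50×12 + 364.91×8 + 2.82×216 = 12834 + 2919.28 + 609.12 = 16362.4
link = 16034.72/16362.4 = 0.979974
Link Year 2→Year 3:
ΣP(Year 3)Q(Year 2) = 885.49×12 + 459.57×8 + 3.02×194 = 10625.88 + 3676.56 + 585.88 = 14888.32
ΣP(Year 2)Q(Year 2) = 970.78×12 + 456.37×8 + 3.40×194 = 11649.36 + 3650.96 + 659.6 = 15959.92
link = 14888.32/15959.92 = 0.932857
Link Year 3→Year 4:
ΣP(Year 4)Q(Year 3) = 935.80×12 + 535.98×7 + 3.56×164 = 11229.6 + 3751.86 + 583.84 = 15565.3
ΣP(Year 3)Q(Year 3) = 885.49×12 + 459.57×7 + 3.02×164 = 10625.88 + 3216.99 + 495.28 = 14338.15
link = 15565.3/14338.15 = 1.085586
Chained index = 100 × 0.979974 × 0.932857 × 1.085586 = 99.2416

99.24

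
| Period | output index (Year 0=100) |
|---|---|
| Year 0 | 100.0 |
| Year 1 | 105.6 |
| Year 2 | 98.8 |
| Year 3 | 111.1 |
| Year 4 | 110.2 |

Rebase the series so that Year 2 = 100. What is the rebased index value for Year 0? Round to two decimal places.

Rebased(Year 0) = 100.0 / 98.8 × 100 = 101.2146

101.21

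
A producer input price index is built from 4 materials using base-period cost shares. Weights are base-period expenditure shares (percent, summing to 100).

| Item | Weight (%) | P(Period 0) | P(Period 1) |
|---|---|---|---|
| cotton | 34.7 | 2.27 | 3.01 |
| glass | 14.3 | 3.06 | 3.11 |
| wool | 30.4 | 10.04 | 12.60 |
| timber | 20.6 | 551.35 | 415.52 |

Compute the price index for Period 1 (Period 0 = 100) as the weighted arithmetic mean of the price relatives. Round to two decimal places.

114.22

cotton: 34.7 × (3.01/2.27) = 34.7 × 1.325991 = 46.0119
glass: 14.3 × (3.11/3.06) = 14.3 × 1.016340 = 14.5337
wool: 30.4 × (12.60/10.04) = 30.4 × 1.254980 = 38.1514
timber: 20.6 × (415.52/551.35) = 20.6 × 0.753641 = 15.5250
Index = Σ wᵢ·(p₁ᵢ/p₀ᵢ) = 46.0119 + 14.5337 + 38.1514 + 15.5250 = 114.2220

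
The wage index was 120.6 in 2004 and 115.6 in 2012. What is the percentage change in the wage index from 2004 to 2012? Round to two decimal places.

Change = (115.6 − 120.6) / 120.6 × 100
       = -5.0 / 120.6 × 100 = -4.1459%

-4.15%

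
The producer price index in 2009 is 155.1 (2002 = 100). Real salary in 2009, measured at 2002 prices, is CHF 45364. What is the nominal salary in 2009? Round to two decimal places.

Nominal = Real × (Index/100) = 45364 × (155.1/100)
        = 45364 × 1.551 = 70359.5640

70359.56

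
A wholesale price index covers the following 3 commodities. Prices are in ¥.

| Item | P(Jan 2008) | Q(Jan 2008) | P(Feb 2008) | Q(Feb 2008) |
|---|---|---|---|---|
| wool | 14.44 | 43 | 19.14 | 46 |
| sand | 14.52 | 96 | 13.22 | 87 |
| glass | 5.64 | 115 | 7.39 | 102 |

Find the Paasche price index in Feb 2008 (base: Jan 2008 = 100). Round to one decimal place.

Paasche price index uses current-period quantities as weights.
ΣP(Feb 2008)·Q(Feb 2008) = 19.14×46 + 13.22×87 + 7.39×102 = 880.44 + 1150.14 + 753.78 = 2784.36
ΣP(Jan 2008)·Q(Feb 2008) = 14.44×46 + 14.52×87 + 5.64×102 = 664.24 + 1263.24 + 575.28 = 2502.76
Index = 2784.36 / 2502.76 × 100 = 111.2516

111.3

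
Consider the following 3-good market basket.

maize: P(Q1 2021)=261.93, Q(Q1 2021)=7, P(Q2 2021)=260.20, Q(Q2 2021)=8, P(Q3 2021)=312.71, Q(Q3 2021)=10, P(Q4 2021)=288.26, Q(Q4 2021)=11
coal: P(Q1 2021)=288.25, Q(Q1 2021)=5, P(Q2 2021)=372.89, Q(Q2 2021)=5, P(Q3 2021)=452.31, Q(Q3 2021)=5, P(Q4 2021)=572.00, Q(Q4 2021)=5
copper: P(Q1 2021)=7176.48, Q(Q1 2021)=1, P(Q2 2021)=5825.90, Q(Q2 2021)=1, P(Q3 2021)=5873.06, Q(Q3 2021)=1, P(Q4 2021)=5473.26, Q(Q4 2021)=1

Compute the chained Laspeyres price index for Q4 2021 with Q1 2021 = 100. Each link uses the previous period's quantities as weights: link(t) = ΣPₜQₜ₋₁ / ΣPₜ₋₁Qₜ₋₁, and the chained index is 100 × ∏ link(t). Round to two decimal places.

Link Q1 2021→Q2 2021:
ΣP(Q2 2021)Q(Q1 2021) = 260.20×7 + 372.89×5 + 5825.90×1 = 1821.4 + 1864.45 + 5825.9 = 9511.75
ΣP(Q1 2021)Q(Q1 2021) = 261.93×7 + 288.25×5 + 7176.48×1 = 1833.51 + 1441.25 + 7176.48 = 10451.24
link = 9511.75/10451.24 = 0.910107
Link Q2 2021→Q3 2021:
ΣP(Q3 2021)Q(Q2 2021) = 312.71×8 + 452.31×5 + 5873.06×1 = 2501.68 + 2261.55 + 5873.06 = 10636.29
ΣP(Q2 2021)Q(Q2 2021) = 260.20×8 + 372.89×5 + 5825.90×1 = 2081.6 + 1864.45 + 5825.9 = 9771.95
link = 10636.29/9771.95 = 1.088451
Link Q3 2021→Q4 2021:
ΣP(Q4 2021)Q(Q3 2021) = 288.26×10 + 572.00×5 + 5473.26×1 = 2882.6 + 2860 + 5473.26 = 11215.86
ΣP(Q3 2021)Q(Q3 2021) = 312.71×10 + 452.31×5 + 5873.06×1 = 3127.1 + 2261.55 + 5873.06 = 11261.71
link = 11215.86/11261.71 = 0.995929
Chained index = 100 × 0.910107 × 1.088451 × 0.995929 = 98.6574

98.66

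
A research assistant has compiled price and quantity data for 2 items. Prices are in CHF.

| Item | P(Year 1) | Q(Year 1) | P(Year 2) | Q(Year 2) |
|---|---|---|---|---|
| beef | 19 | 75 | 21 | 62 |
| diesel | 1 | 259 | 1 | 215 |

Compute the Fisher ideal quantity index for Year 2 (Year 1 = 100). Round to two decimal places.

Laspeyres component (base-period weights):
ΣP(Year 1)Q(Year 2) = 19×62 + 1×215 = 1178 + 215 = 1393
ΣP(Year 1)Q(Year 1) = 19×75 + 1×259 = 1425 + 259 = 1684
L = 1393 / 1684 × 100 = 82.7197
Paasche component (current-period weights):
ΣP(Year 2)Q(Year 2) = 21×62 + 1×215 = 1302 + 215 = 1517
ΣP(Year 2)Q(Year 1) = 21×75 + 1×259 = 1575 + 259 = 1834
P = 1517 / 1834 × 100 = 82.7154
Fisher = √(L × P) = √(82.7197 × 82.7154) = 82.7175

82.72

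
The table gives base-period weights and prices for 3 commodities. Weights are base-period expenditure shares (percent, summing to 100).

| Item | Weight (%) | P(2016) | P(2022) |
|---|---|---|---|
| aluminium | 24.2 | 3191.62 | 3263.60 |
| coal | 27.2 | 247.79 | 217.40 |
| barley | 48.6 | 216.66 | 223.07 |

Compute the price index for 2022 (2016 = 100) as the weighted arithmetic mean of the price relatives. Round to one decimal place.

98.6

aluminium: 24.2 × (3263.60/3191.62) = 24.2 × 1.022553 = 24.7458
coal: 27.2 × (217.40/247.79) = 27.2 × 0.877356 = 23.8641
barley: 48.6 × (223.07/216.66) = 48.6 × 1.029586 = 50.0379
Index = Σ wᵢ·(p₁ᵢ/p₀ᵢ) = 24.7458 + 23.8641 + 50.0379 = 98.6477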